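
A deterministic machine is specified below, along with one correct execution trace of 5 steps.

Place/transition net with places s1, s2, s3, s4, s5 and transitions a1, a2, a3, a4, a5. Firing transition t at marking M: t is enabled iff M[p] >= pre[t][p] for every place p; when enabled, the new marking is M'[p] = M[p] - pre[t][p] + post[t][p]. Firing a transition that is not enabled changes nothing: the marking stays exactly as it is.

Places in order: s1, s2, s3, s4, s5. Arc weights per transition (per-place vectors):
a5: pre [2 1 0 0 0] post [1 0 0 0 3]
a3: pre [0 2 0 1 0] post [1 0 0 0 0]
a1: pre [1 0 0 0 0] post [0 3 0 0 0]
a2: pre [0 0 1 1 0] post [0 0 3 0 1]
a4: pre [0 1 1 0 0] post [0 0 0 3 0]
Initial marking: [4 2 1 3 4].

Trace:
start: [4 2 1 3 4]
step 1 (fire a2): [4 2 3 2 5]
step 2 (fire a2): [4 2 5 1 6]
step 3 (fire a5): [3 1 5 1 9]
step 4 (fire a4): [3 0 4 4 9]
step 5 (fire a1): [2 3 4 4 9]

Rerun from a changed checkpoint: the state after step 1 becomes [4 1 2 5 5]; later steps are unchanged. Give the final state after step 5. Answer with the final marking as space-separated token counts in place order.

state after step 1 := [4 1 2 5 5]
step 2 (fire a2): [4 1 4 4 6]
step 3 (fire a5): [3 0 4 4 9]
step 4 (fire a4): [3 0 4 4 9]
step 5 (fire a1): [2 3 4 4 9]

2 3 4 4 9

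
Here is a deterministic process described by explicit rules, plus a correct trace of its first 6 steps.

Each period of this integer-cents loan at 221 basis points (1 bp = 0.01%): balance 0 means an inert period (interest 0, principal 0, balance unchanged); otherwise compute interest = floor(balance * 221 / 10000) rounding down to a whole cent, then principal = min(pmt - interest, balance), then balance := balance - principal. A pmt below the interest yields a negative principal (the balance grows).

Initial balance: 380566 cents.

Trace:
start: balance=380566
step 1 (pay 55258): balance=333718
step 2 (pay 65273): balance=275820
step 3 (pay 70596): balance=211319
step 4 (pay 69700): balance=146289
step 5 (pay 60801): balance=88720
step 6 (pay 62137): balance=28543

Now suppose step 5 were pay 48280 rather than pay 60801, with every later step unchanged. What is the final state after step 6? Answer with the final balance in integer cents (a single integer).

41341

(re-executing from step 5 with the substitution; state before step 5: balance=146289)
step 5 (pay 48280): balance=101241
step 6 (pay 62137): balance=41341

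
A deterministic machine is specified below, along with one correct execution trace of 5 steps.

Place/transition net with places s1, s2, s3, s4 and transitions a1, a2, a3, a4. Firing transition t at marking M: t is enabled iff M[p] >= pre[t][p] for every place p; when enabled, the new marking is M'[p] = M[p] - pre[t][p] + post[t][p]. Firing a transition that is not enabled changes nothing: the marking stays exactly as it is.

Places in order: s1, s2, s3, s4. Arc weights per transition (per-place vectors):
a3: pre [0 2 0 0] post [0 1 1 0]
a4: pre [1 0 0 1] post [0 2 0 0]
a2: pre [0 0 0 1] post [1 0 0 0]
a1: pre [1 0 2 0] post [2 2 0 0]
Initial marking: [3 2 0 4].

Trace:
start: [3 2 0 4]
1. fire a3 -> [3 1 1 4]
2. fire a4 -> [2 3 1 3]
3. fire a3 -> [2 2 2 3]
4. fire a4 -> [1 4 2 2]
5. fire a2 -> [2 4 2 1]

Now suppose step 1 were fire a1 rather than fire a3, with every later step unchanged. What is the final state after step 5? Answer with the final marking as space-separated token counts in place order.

2 5 1 1

(re-executing from step 1 with the substitution; state before step 1: [3 2 0 4])
1. fire a1 -> [3 2 0 4]
2. fire a4 -> [2 4 0 3]
3. fire a3 -> [2 3 1 3]
4. fire a4 -> [1 5 1 2]
5. fire a2 -> [2 5 1 1]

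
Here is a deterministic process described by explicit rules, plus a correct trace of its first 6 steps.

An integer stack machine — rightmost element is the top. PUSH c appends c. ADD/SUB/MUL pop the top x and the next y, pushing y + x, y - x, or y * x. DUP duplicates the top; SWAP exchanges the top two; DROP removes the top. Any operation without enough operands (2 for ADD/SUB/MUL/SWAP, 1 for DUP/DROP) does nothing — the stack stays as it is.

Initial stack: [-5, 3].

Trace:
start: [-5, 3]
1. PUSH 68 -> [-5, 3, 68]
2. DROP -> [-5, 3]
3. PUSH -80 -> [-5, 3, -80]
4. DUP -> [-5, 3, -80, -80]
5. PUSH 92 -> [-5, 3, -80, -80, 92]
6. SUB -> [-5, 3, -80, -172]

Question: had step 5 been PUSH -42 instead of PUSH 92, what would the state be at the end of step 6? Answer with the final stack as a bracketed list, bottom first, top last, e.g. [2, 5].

[-5, 3, -80, -38]

(re-executing from step 5 with the substitution; state before step 5: [-5, 3, -80, -80])
5. PUSH -42 -> [-5, 3, -80, -80, -42]
6. SUB -> [-5, 3, -80, -38]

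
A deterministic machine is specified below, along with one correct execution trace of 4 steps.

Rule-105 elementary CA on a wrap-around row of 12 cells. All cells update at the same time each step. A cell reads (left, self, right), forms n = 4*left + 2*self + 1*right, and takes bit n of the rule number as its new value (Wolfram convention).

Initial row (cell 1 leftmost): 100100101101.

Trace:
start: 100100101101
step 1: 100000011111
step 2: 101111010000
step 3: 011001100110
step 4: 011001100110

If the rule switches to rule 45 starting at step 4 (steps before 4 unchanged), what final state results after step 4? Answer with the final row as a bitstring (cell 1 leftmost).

010001000100

(re-executing step 4 under rule 45; state before step 4: 011001100110)
step 4: 010001000100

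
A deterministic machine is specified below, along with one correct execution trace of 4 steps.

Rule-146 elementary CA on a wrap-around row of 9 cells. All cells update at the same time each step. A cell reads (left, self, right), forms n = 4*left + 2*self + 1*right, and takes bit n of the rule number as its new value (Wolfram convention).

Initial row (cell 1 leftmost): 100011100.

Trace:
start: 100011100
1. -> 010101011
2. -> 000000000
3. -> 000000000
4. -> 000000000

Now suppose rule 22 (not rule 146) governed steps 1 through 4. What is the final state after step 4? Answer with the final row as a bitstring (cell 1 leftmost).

(re-executing steps 1..4 under rule 22; state before step 1: 100011100)
1. -> 110100011
2. -> 000110100
3. -> 001000110
4. -> 011101001

011101001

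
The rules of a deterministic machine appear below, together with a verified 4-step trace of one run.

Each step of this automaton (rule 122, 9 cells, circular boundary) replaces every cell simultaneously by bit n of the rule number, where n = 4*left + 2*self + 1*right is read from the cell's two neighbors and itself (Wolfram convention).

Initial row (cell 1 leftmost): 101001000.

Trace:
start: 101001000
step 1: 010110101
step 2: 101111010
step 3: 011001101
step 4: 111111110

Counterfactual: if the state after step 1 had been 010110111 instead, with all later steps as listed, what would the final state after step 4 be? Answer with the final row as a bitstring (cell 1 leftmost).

001101100

state after step 1 := 010110111
step 2: 101111101
step 3: 111000111
step 4: 001101100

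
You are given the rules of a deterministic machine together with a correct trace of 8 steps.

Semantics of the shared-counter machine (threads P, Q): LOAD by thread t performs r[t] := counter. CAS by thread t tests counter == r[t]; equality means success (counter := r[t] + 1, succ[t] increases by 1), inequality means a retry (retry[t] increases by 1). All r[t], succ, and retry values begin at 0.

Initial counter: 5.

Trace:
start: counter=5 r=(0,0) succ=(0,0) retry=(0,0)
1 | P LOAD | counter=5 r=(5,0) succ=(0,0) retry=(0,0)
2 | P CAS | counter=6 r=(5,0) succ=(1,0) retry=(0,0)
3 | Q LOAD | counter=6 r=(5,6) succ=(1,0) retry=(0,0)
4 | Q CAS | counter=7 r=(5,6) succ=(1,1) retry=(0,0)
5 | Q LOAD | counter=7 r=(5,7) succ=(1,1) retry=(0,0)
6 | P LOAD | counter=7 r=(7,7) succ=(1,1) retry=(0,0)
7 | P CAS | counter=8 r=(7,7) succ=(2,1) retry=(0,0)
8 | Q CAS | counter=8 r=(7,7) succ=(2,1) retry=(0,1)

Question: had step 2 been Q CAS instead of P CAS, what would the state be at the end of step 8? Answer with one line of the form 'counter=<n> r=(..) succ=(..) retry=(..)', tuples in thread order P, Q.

(re-executing from step 2 with the substitution; state before step 2: counter=5 r=(5,0) succ=(0,0) retry=(0,0))
2 | Q CAS | counter=5 r=(5,0) succ=(0,0) retry=(0,1)
3 | Q LOAD | counter=5 r=(5,5) succ=(0,0) retry=(0,1)
4 | Q CAS | counter=6 r=(5,5) succ=(0,1) retry=(0,1)
5 | Q LOAD | counter=6 r=(5,6) succ=(0,1) retry=(0,1)
6 | P LOAD | counter=6 r=(6,6) succ=(0,1) retry=(0,1)
7 | P CAS | counter=7 r=(6,6) succ=(1,1) retry=(0,1)
8 | Q CAS | counter=7 r=(6,6) succ=(1,1) retry=(0,2)

counter=7 r=(6,6) succ=(1,1) retry=(0,2)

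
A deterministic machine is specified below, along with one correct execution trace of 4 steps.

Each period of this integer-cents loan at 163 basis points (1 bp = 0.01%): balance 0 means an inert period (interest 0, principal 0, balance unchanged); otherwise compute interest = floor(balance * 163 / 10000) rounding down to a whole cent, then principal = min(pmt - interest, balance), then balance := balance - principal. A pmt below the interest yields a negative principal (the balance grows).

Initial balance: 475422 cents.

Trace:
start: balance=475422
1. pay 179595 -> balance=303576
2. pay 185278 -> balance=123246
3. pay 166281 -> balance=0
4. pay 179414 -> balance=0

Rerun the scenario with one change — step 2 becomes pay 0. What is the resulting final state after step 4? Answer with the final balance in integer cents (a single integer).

0

(re-executing from step 2 with the substitution; state before step 2: balance=303576)
2. pay 0 -> balance=308524
3. pay 166281 -> balance=147271
4. pay 179414 -> balance=0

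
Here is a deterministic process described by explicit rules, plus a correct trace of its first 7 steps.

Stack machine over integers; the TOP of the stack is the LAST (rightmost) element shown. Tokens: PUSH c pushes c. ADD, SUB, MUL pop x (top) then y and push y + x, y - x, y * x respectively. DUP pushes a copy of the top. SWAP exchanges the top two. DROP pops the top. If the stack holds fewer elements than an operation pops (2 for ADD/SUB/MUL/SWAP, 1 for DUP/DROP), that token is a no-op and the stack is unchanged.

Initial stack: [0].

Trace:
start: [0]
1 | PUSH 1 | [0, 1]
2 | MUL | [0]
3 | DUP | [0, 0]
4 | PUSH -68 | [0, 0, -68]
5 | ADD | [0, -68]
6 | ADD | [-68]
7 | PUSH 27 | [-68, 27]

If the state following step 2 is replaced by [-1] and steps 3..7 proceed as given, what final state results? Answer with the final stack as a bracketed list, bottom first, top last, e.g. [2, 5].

state after step 2 := [-1]
3 | DUP | [-1, -1]
4 | PUSH -68 | [-1, -1, -68]
5 | ADD | [-1, -69]
6 | ADD | [-70]
7 | PUSH 27 | [-70, 27]

[-70, 27]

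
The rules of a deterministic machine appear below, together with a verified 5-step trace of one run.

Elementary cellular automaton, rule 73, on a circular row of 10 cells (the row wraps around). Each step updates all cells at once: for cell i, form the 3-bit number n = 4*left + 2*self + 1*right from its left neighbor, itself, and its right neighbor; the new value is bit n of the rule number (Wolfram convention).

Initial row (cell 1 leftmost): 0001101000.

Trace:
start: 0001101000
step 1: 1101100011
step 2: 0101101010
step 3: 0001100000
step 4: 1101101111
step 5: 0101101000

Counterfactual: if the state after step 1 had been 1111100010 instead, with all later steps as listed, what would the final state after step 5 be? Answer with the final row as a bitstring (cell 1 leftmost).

0010101010

state after step 1 := 1111100010
step 2: 1000101000
step 3: 0010000010
step 4: 1000111000
step 5: 0010101010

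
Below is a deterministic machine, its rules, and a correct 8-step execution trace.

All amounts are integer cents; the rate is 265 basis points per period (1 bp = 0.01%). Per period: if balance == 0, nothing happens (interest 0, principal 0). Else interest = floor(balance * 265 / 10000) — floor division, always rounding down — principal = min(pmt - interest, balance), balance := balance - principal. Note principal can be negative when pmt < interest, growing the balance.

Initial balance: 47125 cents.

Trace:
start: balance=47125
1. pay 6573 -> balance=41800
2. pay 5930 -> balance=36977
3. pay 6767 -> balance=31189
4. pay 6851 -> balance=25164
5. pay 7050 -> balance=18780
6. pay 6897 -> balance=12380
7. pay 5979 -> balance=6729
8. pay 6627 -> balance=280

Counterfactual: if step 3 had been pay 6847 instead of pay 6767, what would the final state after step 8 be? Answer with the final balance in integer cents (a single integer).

188

(re-executing from step 3 with the substitution; state before step 3: balance=36977)
3. pay 6847 -> balance=31109
4. pay 6851 -> balance=25082
5. pay 7050 -> balance=18696
6. pay 6897 -> balance=12294
7. pay 5979 -> balance=6640
8. pay 6627 -> balance=188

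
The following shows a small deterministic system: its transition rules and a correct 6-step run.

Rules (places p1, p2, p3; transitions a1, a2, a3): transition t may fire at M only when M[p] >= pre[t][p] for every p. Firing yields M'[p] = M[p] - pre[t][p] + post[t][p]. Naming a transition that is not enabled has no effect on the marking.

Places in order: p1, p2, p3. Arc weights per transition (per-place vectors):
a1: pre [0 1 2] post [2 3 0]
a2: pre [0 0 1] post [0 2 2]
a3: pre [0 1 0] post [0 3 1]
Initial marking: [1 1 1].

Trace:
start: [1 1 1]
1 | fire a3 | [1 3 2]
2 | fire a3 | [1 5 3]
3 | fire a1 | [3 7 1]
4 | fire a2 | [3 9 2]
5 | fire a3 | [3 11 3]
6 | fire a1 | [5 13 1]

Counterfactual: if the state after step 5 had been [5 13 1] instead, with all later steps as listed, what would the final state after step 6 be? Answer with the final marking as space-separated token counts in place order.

5 13 1

state after step 5 := [5 13 1]
6 | fire a1 | [5 13 1]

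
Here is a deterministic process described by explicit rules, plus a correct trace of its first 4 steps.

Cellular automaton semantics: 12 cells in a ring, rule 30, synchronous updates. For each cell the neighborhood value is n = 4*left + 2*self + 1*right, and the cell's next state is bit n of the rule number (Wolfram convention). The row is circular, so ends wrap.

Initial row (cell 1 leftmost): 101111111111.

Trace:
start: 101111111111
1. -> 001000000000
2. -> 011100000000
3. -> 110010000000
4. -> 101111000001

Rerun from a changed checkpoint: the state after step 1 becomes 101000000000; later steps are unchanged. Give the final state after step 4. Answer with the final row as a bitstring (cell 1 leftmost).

state after step 1 := 101000000000
2. -> 101100000001
3. -> 001010000011
4. -> 111011000110

111011000110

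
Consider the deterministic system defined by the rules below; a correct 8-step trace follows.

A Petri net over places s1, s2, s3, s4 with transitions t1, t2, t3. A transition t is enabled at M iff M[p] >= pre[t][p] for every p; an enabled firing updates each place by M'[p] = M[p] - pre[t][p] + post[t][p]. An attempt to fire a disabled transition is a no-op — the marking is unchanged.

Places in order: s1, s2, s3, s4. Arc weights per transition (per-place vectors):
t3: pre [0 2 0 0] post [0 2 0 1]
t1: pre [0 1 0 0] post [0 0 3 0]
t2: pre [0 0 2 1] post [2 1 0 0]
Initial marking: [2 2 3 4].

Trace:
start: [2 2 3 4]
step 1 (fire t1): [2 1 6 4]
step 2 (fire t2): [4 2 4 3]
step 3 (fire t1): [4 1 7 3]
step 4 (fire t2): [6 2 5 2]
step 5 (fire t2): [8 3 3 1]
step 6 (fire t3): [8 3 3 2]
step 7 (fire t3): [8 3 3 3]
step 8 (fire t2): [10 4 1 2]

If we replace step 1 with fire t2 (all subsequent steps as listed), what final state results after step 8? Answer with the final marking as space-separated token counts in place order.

(re-executing from step 1 with the substitution; state before step 1: [2 2 3 4])
step 1 (fire t2): [4 3 1 3]
step 2 (fire t2): [4 3 1 3]
step 3 (fire t1): [4 2 4 3]
step 4 (fire t2): [6 3 2 2]
step 5 (fire t2): [8 4 0 1]
step 6 (fire t3): [8 4 0 2]
step 7 (fire t3): [8 4 0 3]
step 8 (fire t2): [8 4 0 3]

8 4 0 3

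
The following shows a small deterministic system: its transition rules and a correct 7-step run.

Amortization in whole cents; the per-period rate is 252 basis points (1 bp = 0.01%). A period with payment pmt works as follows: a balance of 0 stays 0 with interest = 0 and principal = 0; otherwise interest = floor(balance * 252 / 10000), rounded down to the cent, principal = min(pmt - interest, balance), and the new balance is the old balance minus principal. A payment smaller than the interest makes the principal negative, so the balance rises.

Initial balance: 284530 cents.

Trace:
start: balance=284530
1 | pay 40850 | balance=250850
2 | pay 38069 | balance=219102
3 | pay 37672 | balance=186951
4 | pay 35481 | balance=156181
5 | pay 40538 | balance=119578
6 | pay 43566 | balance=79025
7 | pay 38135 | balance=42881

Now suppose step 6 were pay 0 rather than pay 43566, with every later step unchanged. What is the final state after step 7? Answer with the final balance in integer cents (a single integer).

(re-executing from step 6 with the substitution; state before step 6: balance=119578)
6 | pay 0 | balance=122591
7 | pay 38135 | balance=87545

87545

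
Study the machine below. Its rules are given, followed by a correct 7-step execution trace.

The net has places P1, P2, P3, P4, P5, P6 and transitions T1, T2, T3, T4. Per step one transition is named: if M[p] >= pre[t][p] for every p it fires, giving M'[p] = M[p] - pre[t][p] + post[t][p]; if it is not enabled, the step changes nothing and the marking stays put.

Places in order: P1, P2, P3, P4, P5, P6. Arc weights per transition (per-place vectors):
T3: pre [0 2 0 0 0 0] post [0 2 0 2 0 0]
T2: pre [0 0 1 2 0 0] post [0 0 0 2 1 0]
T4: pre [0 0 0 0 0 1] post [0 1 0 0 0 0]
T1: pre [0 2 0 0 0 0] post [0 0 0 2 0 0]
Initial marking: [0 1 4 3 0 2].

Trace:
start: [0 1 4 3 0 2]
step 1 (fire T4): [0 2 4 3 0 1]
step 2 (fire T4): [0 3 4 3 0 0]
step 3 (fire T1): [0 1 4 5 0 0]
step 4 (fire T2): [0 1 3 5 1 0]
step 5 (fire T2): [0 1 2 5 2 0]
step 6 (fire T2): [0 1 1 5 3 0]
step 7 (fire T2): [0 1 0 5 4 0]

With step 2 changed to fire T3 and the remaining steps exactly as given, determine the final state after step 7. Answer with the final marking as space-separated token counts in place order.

(re-executing from step 2 with the substitution; state before step 2: [0 2 4 3 0 1])
step 2 (fire T3): [0 2 4 5 0 1]
step 3 (fire T1): [0 0 4 7 0 1]
step 4 (fire T2): [0 0 3 7 1 1]
step 5 (fire T2): [0 0 2 7 2 1]
step 6 (fire T2): [0 0 1 7 3 1]
step 7 (fire T2): [0 0 0 7 4 1]

0 0 0 7 4 1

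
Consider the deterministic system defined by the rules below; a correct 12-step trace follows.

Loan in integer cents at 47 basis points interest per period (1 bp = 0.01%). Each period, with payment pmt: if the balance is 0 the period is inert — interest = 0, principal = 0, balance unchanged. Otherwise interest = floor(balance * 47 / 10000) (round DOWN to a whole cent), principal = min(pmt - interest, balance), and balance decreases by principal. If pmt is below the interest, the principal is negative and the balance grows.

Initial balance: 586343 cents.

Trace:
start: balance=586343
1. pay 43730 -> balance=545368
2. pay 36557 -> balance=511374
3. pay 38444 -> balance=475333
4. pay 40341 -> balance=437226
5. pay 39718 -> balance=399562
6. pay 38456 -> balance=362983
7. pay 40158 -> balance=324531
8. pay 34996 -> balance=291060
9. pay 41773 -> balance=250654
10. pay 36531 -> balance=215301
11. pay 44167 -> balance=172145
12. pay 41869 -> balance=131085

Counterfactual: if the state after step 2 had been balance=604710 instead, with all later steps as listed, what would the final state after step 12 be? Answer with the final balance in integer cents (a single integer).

state after step 2 := balance=604710
3. pay 38444 -> balance=569108
4. pay 40341 -> balance=531441
5. pay 39718 -> balance=494220
6. pay 38456 -> balance=458086
7. pay 40158 -> balance=420081
8. pay 34996 -> balance=387059
9. pay 41773 -> balance=347105
10. pay 36531 -> balance=312205
11. pay 44167 -> balance=269505
12. pay 41869 -> balance=228902

228902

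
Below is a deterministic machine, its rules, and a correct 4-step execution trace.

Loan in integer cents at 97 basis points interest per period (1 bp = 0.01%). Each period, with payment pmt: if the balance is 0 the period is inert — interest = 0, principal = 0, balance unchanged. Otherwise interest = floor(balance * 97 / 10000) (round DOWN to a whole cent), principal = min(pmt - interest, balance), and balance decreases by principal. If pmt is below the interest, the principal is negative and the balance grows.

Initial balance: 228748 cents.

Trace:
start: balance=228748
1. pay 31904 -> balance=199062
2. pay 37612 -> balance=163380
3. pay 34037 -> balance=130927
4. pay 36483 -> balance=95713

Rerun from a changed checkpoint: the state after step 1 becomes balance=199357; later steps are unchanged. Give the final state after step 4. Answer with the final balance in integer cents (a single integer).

state after step 1 := balance=199357
2. pay 37612 -> balance=163678
3. pay 34037 -> balance=131228
4. pay 36483 -> balance=96017

96017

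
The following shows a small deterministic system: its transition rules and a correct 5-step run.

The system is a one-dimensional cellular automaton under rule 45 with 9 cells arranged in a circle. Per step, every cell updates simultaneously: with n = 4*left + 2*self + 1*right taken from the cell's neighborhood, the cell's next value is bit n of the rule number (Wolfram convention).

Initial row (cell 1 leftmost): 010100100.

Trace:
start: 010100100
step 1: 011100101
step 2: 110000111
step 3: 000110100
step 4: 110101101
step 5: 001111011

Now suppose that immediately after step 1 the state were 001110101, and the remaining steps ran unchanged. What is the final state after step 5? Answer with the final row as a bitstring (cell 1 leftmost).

011001110

state after step 1 := 001110101
step 2: 001001111
step 3: 001001000
step 4: 101001011
step 5: 011001110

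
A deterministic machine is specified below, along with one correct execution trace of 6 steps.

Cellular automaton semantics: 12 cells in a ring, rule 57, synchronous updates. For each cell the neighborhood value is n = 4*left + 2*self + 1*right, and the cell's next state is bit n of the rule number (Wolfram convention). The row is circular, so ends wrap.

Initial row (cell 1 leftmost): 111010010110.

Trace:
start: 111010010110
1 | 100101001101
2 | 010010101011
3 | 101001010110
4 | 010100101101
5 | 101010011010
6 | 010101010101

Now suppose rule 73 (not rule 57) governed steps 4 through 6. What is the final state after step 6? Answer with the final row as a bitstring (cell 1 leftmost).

100000010110

(re-executing steps 4..6 under rule 73; state before step 4: 101001010110)
4 | 000000000110
5 | 111111110110
6 | 100000010110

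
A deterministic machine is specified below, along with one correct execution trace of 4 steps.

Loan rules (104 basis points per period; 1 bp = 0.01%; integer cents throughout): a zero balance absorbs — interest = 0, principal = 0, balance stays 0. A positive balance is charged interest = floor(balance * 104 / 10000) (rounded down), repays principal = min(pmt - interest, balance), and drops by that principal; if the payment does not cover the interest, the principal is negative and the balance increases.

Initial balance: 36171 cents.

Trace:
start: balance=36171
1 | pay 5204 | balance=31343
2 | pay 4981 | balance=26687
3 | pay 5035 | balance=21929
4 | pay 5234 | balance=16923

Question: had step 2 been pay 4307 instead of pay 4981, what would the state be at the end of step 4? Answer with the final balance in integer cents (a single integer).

(re-executing from step 2 with the substitution; state before step 2: balance=31343)
2 | pay 4307 | balance=27361
3 | pay 5035 | balance=22610
4 | pay 5234 | balance=17611

17611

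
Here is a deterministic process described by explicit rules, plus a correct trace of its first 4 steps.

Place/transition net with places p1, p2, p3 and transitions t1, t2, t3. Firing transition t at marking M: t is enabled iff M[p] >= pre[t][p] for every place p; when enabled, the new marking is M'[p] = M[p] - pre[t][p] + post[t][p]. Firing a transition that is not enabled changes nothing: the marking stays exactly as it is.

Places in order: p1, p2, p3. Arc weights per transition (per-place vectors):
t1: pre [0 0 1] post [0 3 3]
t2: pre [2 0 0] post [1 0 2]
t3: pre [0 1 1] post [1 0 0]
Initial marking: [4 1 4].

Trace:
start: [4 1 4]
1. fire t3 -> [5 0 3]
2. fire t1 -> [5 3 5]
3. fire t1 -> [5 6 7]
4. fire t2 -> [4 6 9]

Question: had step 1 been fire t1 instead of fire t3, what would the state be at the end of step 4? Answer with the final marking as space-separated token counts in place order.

3 10 12

(re-executing from step 1 with the substitution; state before step 1: [4 1 4])
1. fire t1 -> [4 4 6]
2. fire t1 -> [4 7 8]
3. fire t1 -> [4 10 10]
4. fire t2 -> [3 10 12]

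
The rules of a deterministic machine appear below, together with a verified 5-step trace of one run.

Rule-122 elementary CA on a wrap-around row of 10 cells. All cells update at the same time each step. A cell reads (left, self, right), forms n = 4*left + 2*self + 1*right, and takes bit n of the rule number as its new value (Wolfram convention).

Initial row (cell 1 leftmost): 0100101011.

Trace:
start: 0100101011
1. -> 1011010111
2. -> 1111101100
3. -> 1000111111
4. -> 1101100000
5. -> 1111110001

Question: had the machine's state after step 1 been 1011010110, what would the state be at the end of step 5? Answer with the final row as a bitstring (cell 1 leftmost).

state after step 1 := 1011010110
2. -> 0111101111
3. -> 1100111001
4. -> 0111101111
5. -> 1100111001

1100111001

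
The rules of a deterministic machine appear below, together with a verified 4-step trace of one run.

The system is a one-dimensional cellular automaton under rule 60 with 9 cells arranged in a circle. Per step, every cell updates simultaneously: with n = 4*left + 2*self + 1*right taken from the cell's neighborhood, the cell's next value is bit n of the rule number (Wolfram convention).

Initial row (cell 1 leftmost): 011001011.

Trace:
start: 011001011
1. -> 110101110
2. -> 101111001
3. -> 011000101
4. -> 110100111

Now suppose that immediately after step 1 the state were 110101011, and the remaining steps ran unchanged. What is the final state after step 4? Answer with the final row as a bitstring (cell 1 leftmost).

101100001

state after step 1 := 110101011
2. -> 001111110
3. -> 001000001
4. -> 101100001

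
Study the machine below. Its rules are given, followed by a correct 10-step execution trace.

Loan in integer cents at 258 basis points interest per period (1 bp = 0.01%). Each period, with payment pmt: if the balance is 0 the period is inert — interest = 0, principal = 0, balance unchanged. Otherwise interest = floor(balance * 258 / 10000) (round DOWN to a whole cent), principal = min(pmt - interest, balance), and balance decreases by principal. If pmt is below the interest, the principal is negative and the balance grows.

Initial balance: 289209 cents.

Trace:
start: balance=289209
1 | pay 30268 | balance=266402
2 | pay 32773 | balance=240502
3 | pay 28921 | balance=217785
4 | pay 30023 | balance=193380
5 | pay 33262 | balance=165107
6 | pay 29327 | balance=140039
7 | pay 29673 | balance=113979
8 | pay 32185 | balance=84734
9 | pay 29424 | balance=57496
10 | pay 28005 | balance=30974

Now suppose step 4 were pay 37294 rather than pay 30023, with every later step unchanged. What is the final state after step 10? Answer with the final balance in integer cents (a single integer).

22502

(re-executing from step 4 with the substitution; state before step 4: balance=217785)
4 | pay 37294 | balance=186109
5 | pay 33262 | balance=157648
6 | pay 29327 | balance=132388
7 | pay 29673 | balance=106130
8 | pay 32185 | balance=76683
9 | pay 29424 | balance=49237
10 | pay 28005 | balance=22502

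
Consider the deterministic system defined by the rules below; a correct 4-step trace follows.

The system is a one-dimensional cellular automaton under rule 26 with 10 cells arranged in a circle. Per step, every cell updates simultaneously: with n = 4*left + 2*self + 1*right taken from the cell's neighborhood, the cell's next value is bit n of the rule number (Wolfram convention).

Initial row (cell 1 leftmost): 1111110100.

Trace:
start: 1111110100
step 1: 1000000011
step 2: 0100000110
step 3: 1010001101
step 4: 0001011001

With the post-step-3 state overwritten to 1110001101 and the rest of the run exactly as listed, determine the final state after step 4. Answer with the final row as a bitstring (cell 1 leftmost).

state after step 3 := 1110001101
step 4: 0001011001

0001011001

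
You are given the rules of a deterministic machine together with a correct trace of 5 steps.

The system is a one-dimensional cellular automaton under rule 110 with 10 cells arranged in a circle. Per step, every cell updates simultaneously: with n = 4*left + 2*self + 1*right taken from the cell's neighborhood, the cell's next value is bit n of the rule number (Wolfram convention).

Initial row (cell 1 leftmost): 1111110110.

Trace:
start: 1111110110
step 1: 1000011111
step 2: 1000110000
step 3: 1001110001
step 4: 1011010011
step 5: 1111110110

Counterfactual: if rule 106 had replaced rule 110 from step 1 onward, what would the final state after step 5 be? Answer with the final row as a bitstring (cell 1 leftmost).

0111100100

(re-executing steps 1..5 under rule 106; state before step 1: 1111110110)
step 1: 1000011111
step 2: 1000110000
step 3: 0001110001
step 4: 0011010010
step 5: 0111100100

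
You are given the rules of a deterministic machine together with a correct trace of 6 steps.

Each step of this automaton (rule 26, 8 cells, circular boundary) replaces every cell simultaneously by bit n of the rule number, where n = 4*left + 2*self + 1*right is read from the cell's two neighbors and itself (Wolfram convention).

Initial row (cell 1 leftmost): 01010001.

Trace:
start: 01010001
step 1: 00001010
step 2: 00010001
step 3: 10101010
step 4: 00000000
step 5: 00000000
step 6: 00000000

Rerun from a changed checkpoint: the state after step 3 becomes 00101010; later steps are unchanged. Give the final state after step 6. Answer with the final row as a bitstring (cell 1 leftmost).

state after step 3 := 00101010
step 4: 01000001
step 5: 00100010
step 6: 01010101

01010101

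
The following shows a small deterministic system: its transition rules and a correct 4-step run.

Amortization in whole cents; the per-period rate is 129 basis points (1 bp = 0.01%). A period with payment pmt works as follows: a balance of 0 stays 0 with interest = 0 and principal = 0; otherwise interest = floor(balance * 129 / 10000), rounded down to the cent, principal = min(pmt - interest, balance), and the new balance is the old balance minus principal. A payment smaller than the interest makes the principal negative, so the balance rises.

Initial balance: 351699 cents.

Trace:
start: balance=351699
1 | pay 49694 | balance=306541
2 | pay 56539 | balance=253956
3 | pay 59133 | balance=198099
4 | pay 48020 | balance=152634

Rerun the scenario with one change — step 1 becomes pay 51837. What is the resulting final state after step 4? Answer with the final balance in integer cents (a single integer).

150407

(re-executing from step 1 with the substitution; state before step 1: balance=351699)
1 | pay 51837 | balance=304398
2 | pay 56539 | balance=251785
3 | pay 59133 | balance=195900
4 | pay 48020 | balance=150407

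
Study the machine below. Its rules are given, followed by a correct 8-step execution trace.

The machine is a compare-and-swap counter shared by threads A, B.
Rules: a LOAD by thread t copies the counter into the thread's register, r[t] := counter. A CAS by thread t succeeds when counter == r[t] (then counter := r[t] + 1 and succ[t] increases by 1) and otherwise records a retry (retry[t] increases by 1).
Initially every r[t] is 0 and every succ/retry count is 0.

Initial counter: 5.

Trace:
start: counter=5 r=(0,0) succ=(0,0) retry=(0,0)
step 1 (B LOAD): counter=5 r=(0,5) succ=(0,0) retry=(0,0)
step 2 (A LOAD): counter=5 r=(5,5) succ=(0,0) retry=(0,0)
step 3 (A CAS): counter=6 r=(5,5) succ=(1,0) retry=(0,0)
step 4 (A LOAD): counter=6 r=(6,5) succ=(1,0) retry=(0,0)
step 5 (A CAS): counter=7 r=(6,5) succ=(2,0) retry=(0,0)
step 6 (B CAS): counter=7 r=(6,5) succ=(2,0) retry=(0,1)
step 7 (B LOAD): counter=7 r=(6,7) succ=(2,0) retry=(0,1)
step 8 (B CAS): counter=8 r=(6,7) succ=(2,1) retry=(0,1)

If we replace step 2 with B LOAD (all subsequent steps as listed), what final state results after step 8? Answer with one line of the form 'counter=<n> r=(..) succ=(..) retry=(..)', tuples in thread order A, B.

counter=7 r=(5,6) succ=(1,1) retry=(1,1)

(re-executing from step 2 with the substitution; state before step 2: counter=5 r=(0,5) succ=(0,0) retry=(0,0))
step 2 (B LOAD): counter=5 r=(0,5) succ=(0,0) retry=(0,0)
step 3 (A CAS): counter=5 r=(0,5) succ=(0,0) retry=(1,0)
step 4 (A LOAD): counter=5 r=(5,5) succ=(0,0) retry=(1,0)
step 5 (A CAS): counter=6 r=(5,5) succ=(1,0) retry=(1,0)
step 6 (B CAS): counter=6 r=(5,5) succ=(1,0) retry=(1,1)
step 7 (B LOAD): counter=6 r=(5,6) succ=(1,0) retry=(1,1)
step 8 (B CAS): counter=7 r=(5,6) succ=(1,1) retry=(1,1)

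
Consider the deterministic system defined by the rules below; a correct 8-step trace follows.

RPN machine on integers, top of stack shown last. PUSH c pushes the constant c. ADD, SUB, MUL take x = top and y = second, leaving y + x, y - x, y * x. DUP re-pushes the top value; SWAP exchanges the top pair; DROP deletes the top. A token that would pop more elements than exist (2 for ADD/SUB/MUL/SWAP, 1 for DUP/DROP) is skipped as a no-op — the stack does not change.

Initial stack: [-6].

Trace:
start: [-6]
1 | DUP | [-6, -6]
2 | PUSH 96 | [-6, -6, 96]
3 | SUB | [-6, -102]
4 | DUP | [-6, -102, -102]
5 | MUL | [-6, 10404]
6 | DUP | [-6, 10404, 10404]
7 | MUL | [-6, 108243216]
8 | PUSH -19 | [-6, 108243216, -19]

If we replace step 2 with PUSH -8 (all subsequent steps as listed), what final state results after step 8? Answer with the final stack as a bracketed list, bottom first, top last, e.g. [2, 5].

[-6, 16, -19]

(re-executing from step 2 with the substitution; state before step 2: [-6, -6])
2 | PUSH -8 | [-6, -6, -8]
3 | SUB | [-6, 2]
4 | DUP | [-6, 2, 2]
5 | MUL | [-6, 4]
6 | DUP | [-6, 4, 4]
7 | MUL | [-6, 16]
8 | PUSH -19 | [-6, 16, -19]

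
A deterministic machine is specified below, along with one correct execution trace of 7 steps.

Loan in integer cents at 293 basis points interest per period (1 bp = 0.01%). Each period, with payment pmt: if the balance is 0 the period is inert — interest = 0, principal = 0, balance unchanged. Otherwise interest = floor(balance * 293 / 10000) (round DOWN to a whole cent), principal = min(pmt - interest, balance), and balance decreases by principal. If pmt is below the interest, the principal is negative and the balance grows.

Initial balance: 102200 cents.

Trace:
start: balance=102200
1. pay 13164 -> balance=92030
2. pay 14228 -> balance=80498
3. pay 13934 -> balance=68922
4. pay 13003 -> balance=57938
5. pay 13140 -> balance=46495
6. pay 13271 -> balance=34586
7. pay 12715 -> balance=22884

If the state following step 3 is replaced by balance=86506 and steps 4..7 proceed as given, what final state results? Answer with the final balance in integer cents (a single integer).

42621

state after step 3 := balance=86506
4. pay 13003 -> balance=76037
5. pay 13140 -> balance=65124
6. pay 13271 -> balance=53761
7. pay 12715 -> balance=42621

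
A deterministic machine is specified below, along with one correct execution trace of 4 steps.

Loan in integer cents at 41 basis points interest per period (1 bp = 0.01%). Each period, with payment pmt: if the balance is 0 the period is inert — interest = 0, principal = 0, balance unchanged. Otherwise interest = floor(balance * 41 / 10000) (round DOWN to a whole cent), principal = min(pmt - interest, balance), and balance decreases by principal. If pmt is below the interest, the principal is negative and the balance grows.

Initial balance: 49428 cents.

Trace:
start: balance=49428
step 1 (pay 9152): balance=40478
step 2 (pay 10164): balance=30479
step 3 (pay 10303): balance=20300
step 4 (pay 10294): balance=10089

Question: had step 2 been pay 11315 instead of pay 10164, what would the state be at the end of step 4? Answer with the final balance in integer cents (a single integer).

8929

(re-executing from step 2 with the substitution; state before step 2: balance=40478)
step 2 (pay 11315): balance=29328
step 3 (pay 10303): balance=19145
step 4 (pay 10294): balance=8929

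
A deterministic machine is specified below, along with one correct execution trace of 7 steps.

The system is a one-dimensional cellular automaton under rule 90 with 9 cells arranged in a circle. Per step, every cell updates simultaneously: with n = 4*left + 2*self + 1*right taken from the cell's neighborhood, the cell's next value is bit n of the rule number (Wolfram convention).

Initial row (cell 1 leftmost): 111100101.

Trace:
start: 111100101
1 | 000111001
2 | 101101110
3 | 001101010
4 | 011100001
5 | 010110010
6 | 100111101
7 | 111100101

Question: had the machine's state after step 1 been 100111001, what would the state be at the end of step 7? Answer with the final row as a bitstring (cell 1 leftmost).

110000011

state after step 1 := 100111001
2 | 111101111
3 | 000101000
4 | 001000100
5 | 010101010
6 | 100000001
7 | 110000011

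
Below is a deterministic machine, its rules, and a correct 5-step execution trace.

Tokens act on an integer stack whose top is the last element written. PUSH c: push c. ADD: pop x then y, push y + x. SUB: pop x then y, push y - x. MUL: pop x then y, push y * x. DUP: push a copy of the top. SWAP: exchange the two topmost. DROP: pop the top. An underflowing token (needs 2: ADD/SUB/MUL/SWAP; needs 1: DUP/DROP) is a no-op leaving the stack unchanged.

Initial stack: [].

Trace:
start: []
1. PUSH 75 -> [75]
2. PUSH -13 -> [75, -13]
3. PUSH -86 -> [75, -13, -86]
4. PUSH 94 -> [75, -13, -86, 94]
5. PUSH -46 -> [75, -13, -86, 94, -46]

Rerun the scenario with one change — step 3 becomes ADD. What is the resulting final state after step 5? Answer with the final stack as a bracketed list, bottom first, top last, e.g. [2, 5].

(re-executing from step 3 with the substitution; state before step 3: [75, -13])
3. ADD -> [62]
4. PUSH 94 -> [62, 94]
5. PUSH -46 -> [62, 94, -46]

[62, 94, -46]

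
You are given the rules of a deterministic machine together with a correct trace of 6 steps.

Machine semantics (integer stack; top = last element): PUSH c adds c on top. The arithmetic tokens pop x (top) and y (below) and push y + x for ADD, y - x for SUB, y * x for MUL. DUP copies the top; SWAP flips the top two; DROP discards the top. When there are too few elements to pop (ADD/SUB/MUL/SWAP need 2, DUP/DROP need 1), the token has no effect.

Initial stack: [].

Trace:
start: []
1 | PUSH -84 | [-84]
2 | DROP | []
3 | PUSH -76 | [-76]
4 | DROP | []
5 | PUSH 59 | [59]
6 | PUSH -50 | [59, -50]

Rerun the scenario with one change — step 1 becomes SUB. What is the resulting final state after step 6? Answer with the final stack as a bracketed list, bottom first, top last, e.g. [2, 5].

[59, -50]

(re-executing from step 1 with the substitution; state before step 1: [])
1 | SUB | []
2 | DROP | []
3 | PUSH -76 | [-76]
4 | DROP | []
5 | PUSH 59 | [59]
6 | PUSH -50 | [59, -50]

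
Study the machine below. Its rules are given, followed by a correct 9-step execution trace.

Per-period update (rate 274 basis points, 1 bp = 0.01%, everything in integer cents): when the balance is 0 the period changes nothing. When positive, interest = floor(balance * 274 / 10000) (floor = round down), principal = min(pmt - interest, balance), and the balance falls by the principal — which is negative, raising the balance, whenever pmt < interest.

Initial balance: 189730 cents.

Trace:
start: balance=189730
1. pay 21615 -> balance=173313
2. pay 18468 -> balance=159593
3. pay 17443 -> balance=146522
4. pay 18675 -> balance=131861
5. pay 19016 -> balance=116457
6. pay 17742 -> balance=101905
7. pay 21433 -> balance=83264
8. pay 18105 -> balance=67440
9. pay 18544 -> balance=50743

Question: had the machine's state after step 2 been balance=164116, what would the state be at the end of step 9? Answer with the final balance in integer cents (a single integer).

56210

state after step 2 := balance=164116
3. pay 17443 -> balance=151169
4. pay 18675 -> balance=136636
5. pay 19016 -> balance=121363
6. pay 17742 -> balance=106946
7. pay 21433 -> balance=88443
8. pay 18105 -> balance=72761
9. pay 18544 -> balance=56210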